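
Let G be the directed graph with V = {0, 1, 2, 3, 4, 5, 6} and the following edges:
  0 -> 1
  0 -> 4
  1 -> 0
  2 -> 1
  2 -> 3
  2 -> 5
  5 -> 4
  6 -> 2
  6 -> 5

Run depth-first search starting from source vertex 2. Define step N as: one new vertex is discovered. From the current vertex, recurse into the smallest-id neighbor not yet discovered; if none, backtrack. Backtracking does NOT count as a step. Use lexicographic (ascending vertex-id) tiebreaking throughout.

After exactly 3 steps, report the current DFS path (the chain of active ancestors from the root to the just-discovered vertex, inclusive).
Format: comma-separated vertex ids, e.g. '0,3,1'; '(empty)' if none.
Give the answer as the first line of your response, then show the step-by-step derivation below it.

2,1,0

step 1: discover 2; path=2; order=2
step 2: discover 1; path=2>1; order=2,1
step 3: discover 0; path=2>1>0; order=2,1,0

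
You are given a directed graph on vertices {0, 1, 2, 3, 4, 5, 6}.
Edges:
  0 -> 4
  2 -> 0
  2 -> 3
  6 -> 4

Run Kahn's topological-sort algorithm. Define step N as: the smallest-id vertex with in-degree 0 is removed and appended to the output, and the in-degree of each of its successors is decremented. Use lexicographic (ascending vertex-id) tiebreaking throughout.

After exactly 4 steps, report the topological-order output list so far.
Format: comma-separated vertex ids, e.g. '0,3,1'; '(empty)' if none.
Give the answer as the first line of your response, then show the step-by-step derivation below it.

1,2,0,3

step 1: output 1; order=[1]; indeg=(1,0,0,1,2,0,0)
step 2: output 2; order=[1,2]; indeg=(0,0,0,0,2,0,0)
step 3: output 0; order=[1,2,0]; indeg=(0,0,0,0,1,0,0)
step 4: output 3; order=[1,2,0,3]; indeg=(0,0,0,0,1,0,0)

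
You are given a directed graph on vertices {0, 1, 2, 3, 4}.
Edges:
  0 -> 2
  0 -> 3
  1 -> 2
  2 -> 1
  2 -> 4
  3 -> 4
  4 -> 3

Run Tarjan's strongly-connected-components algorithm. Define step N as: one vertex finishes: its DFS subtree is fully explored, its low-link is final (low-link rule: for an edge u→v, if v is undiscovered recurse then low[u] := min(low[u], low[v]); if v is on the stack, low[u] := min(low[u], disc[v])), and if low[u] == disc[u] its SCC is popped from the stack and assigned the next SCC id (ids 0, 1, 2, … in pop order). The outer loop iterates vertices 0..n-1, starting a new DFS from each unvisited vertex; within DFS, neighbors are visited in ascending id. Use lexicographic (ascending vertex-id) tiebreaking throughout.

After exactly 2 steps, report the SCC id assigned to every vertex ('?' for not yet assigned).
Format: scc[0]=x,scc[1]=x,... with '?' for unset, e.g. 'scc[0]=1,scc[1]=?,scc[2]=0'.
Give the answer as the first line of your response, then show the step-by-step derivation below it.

scc[0]=?,scc[1]=?,scc[2]=?,scc[3]=?,scc[4]=?

step 1: low=(low[0]=0,low[1]=1,low[2]=1,low[3]=?,low[4]=?); scc=(scc[0]=?,scc[1]=?,scc[2]=?,scc[3]=?,scc[4]=?)
step 2: low=(low[0]=0,low[1]=1,low[2]=1,low[3]=3,low[4]=3); scc=(scc[0]=?,scc[1]=?,scc[2]=?,scc[3]=?,scc[4]=?)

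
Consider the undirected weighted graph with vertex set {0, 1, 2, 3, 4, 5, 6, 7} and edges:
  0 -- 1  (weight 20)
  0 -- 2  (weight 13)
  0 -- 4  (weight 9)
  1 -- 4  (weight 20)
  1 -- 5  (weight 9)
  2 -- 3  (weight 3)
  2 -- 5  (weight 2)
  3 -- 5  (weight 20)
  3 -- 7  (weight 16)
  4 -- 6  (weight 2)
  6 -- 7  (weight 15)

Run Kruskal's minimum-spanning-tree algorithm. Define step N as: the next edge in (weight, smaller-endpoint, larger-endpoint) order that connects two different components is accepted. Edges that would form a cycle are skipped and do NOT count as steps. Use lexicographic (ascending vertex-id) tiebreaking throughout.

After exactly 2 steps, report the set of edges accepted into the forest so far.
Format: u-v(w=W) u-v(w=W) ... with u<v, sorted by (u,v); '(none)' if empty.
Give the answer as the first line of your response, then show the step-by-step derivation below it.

2-5(w=2) 4-6(w=2)

step 1: add edge 2-5 (w=2); MST = {2-5(w=2)}
step 2: add edge 4-6 (w=2); MST = {2-5(w=2) 4-6(w=2)}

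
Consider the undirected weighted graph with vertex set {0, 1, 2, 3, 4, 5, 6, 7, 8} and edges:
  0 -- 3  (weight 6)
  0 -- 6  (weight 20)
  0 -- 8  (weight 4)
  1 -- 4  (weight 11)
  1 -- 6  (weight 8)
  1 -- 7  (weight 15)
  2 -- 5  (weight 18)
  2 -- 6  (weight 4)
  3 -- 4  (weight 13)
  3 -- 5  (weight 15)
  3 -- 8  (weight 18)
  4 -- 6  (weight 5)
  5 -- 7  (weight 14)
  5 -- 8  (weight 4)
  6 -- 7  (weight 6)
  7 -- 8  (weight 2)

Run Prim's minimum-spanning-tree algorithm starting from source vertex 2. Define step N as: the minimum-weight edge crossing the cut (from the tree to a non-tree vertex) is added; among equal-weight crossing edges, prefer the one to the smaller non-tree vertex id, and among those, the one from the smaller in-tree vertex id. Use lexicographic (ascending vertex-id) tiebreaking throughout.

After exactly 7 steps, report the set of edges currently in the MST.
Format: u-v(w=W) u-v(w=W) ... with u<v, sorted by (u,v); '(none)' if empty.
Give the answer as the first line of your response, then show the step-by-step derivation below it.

0-3(w=6) 0-8(w=4) 2-6(w=4) 4-6(w=5) 5-8(w=4) 6-7(w=6) 7-8(w=2)

step 1: add edge 2-6 (w=4); MST = {2-6(w=4)}
step 2: add edge 4-6 (w=5); MST = {2-6(w=4) 4-6(w=5)}
step 3: add edge 6-7 (w=6); MST = {2-6(w=4) 4-6(w=5) 6-7(w=6)}
step 4: add edge 7-8 (w=2); MST = {2-6(w=4) 4-6(w=5) 6-7(w=6) 7-8(w=2)}
step 5: add edge 0-8 (w=4); MST = {0-8(w=4) 2-6(w=4) 4-6(w=5) 6-7(w=6) 7-8(w=2)}
step 6: add edge 5-8 (w=4); MST = {0-8(w=4) 2-6(w=4) 4-6(w=5) 5-8(w=4) 6-7(w=6) 7-8(w=2)}
step 7: add edge 0-3 (w=6); MST = {0-3(w=6) 0-8(w=4) 2-6(w=4) 4-6(w=5) 5-8(w=4) 6-7(w=6) 7-8(w=2)}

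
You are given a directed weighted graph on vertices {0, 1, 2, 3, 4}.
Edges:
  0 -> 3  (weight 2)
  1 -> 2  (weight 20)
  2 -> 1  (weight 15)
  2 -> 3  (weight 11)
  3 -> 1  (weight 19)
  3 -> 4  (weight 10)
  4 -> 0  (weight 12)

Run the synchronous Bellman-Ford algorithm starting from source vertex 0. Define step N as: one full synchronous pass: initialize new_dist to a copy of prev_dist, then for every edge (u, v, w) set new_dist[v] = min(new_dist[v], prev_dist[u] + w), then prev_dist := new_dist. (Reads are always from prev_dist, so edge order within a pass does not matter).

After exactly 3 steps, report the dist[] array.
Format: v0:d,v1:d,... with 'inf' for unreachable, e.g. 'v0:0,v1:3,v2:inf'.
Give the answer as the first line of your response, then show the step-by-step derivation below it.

v0:0,v1:21,v2:41,v3:2,v4:12

step 1: dist = v0:0,v1:inf,v2:inf,v3:2,v4:inf
step 2: dist = v0:0,v1:21,v2:inf,v3:2,v4:12
step 3: dist = v0:0,v1:21,v2:41,v3:2,v4:12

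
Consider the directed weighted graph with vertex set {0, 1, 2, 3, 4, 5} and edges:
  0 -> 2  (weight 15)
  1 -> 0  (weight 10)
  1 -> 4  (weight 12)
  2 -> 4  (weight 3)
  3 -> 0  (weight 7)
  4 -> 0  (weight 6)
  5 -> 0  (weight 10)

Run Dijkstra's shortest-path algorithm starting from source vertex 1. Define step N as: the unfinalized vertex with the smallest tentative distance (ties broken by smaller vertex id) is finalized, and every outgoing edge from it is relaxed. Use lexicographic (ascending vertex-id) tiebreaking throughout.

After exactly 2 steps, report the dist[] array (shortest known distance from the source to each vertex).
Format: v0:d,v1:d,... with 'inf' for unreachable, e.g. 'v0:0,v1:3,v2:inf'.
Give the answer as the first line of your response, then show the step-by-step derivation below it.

v0:10,v1:0,v2:25,v3:inf,v4:12,v5:inf

step 1: dist = v0:10,v1:0,v2:inf,v3:inf,v4:12,v5:inf
step 2: dist = v0:10,v1:0,v2:25,v3:inf,v4:12,v5:inf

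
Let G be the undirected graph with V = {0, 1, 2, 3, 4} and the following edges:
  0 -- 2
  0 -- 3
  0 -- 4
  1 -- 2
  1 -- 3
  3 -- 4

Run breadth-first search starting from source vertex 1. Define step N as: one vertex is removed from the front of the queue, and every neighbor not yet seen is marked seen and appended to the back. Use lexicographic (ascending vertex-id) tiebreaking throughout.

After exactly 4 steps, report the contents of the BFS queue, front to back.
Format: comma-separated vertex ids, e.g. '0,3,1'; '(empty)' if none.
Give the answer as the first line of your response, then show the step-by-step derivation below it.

4

step 1: dequeue 1; queue=[2,3]; order=1
step 2: dequeue 2; queue=[3,0]; order=1,2
step 3: dequeue 3; queue=[0,4]; order=1,2,3
step 4: dequeue 0; queue=[4]; order=1,2,3,0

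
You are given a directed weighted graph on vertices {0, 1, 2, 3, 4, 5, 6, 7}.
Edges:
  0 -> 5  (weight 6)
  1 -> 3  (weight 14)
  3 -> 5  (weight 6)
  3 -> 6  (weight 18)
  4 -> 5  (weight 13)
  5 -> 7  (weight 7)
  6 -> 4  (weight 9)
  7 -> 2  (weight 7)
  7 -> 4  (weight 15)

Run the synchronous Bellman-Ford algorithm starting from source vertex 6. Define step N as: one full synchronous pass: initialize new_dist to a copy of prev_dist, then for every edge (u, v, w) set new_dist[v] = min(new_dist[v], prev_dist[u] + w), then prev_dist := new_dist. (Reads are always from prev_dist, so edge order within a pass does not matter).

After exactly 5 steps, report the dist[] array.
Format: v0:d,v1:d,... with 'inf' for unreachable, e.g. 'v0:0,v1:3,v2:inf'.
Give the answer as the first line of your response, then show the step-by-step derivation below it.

v0:inf,v1:inf,v2:36,v3:inf,v4:9,v5:22,v6:0,v7:29

step 1: dist = v0:inf,v1:inf,v2:inf,v3:inf,v4:9,v5:inf,v6:0,v7:inf
step 2: dist = v0:inf,v1:inf,v2:inf,v3:inf,v4:9,v5:22,v6:0,v7:inf
step 3: dist = v0:inf,v1:inf,v2:inf,v3:inf,v4:9,v5:22,v6:0,v7:29
step 4: dist = v0:inf,v1:inf,v2:36,v3:inf,v4:9,v5:22,v6:0,v7:29
step 5: dist = v0:inf,v1:inf,v2:36,v3:inf,v4:9,v5:22,v6:0,v7:29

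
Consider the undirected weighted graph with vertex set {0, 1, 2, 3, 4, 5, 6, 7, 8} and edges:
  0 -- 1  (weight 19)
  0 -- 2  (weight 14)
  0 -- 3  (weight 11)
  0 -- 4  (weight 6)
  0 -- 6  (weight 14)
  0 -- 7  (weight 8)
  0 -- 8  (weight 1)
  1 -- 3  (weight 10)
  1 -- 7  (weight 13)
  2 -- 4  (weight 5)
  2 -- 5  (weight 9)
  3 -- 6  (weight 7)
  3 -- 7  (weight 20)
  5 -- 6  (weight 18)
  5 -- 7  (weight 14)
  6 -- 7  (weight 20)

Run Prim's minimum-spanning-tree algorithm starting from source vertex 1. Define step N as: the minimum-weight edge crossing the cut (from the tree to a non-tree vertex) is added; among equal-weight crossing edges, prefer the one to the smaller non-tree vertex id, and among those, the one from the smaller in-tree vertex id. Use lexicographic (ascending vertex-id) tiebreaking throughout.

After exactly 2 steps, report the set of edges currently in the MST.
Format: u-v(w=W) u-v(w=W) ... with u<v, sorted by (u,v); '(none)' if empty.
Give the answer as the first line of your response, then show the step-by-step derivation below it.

1-3(w=10) 3-6(w=7)

step 1: add edge 1-3 (w=10); MST = {1-3(w=10)}
step 2: add edge 3-6 (w=7); MST = {1-3(w=10) 3-6(w=7)}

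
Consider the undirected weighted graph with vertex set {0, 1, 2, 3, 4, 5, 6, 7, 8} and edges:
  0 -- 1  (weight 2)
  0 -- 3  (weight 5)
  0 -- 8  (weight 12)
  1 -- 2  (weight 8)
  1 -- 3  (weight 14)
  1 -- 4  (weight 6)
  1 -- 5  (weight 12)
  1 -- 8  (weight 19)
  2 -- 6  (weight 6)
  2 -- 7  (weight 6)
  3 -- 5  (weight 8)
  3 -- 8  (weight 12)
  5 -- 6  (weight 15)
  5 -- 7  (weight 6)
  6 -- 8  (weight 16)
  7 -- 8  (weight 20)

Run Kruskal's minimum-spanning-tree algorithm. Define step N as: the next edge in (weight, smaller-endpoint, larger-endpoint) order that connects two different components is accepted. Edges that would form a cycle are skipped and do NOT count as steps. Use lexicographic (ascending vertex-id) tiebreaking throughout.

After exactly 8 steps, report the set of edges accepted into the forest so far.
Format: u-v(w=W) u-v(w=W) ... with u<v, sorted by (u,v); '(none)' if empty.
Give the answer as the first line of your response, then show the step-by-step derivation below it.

0-1(w=2) 0-3(w=5) 0-8(w=12) 1-2(w=8) 1-4(w=6) 2-6(w=6) 2-7(w=6) 5-7(w=6)

step 1: add edge 0-1 (w=2); MST = {0-1(w=2)}
step 2: add edge 0-3 (w=5); MST = {0-1(w=2) 0-3(w=5)}
step 3: add edge 1-4 (w=6); MST = {0-1(w=2) 0-3(w=5) 1-4(w=6)}
step 4: add edge 2-6 (w=6); MST = {0-1(w=2) 0-3(w=5) 1-4(w=6) 2-6(w=6)}
step 5: add edge 2-7 (w=6); MST = {0-1(w=2) 0-3(w=5) 1-4(w=6) 2-6(w=6) 2-7(w=6)}
step 6: add edge 5-7 (w=6); MST = {0-1(w=2) 0-3(w=5) 1-4(w=6) 2-6(w=6) 2-7(w=6) 5-7(w=6)}
step 7: add edge 1-2 (w=8); MST = {0-1(w=2) 0-3(w=5) 1-2(w=8) 1-4(w=6) 2-6(w=6) 2-7(w=6) 5-7(w=6)}
step 8: add edge 0-8 (w=12); MST = {0-1(w=2) 0-3(w=5) 0-8(w=12) 1-2(w=8) 1-4(w=6) 2-6(w=6) 2-7(w=6) 5-7(w=6)}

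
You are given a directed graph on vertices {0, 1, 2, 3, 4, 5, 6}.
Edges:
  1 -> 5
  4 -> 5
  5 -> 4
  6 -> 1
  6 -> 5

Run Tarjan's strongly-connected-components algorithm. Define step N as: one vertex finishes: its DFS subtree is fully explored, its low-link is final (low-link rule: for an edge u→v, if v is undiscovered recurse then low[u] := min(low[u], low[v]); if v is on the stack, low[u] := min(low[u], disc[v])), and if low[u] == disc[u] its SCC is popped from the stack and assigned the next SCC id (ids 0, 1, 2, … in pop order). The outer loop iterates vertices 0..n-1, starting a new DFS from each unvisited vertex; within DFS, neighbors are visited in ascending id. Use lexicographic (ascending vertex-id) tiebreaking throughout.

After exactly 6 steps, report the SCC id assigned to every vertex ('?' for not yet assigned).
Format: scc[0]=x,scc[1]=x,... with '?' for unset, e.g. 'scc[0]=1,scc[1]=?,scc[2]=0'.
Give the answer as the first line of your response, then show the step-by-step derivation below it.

scc[0]=0,scc[1]=2,scc[2]=3,scc[3]=4,scc[4]=1,scc[5]=1,scc[6]=?

step 1: low=(low[0]=0,low[1]=?,low[2]=?,low[3]=?,low[4]=?,low[5]=?,low[6]=?); scc=(scc[0]=0,scc[1]=?,scc[2]=?,scc[3]=?,scc[4]=?,scc[5]=?,scc[6]=?)
step 2: low=(low[0]=0,low[1]=1,low[2]=?,low[3]=?,low[4]=2,low[5]=2,low[6]=?); scc=(scc[0]=0,scc[1]=?,scc[2]=?,scc[3]=?,scc[4]=?,scc[5]=?,scc[6]=?)
step 3: low=(low[0]=0,low[1]=1,low[2]=?,low[3]=?,low[4]=2,low[5]=2,low[6]=?); scc=(scc[0]=0,scc[1]=?,scc[2]=?,scc[3]=?,scc[4]=1,scc[5]=1,scc[6]=?)
step 4: low=(low[0]=0,low[1]=1,low[2]=?,low[3]=?,low[4]=2,low[5]=2,low[6]=?); scc=(scc[0]=0,scc[1]=2,scc[2]=?,scc[3]=?,scc[4]=1,scc[5]=1,scc[6]=?)
step 5: low=(low[0]=0,low[1]=1,low[2]=4,low[3]=?,low[4]=2,low[5]=2,low[6]=?); scc=(scc[0]=0,scc[1]=2,scc[2]=3,scc[3]=?,scc[4]=1,scc[5]=1,scc[6]=?)
step 6: low=(low[0]=0,low[1]=1,low[2]=4,low[3]=5,low[4]=2,low[5]=2,low[6]=?); scc=(scc[0]=0,scc[1]=2,scc[2]=3,scc[3]=4,scc[4]=1,scc[5]=1,scc[6]=?)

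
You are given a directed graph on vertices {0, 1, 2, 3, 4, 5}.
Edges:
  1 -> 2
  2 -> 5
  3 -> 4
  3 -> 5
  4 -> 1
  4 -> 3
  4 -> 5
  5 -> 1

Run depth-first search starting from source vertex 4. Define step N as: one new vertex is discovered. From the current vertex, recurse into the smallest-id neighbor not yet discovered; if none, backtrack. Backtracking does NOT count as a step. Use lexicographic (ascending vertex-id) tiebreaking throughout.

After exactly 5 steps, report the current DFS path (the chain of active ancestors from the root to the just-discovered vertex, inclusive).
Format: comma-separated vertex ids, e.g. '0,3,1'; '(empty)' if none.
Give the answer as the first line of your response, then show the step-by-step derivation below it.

4,3

step 1: discover 4; path=4; order=4
step 2: discover 1; path=4>1; order=4,1
step 3: discover 2; path=4>1>2; order=4,1,2
step 4: discover 5; path=4>1>2>5; order=4,1,2,5
step 5: discover 3; path=4>3; order=4,1,2,5,3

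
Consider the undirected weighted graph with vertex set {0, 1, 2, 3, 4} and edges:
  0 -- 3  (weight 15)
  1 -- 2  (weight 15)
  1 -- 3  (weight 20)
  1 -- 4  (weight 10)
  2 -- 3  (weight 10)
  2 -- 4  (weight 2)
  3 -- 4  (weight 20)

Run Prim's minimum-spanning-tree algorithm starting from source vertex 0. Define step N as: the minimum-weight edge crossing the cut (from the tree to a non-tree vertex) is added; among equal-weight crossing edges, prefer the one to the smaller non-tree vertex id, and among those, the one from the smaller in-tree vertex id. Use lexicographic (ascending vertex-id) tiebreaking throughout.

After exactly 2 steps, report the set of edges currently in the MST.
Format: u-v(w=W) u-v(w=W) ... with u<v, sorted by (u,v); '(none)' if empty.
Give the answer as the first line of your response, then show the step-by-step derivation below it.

0-3(w=15) 2-3(w=10)

step 1: add edge 0-3 (w=15); MST = {0-3(w=15)}
step 2: add edge 2-3 (w=10); MST = {0-3(w=15) 2-3(w=10)}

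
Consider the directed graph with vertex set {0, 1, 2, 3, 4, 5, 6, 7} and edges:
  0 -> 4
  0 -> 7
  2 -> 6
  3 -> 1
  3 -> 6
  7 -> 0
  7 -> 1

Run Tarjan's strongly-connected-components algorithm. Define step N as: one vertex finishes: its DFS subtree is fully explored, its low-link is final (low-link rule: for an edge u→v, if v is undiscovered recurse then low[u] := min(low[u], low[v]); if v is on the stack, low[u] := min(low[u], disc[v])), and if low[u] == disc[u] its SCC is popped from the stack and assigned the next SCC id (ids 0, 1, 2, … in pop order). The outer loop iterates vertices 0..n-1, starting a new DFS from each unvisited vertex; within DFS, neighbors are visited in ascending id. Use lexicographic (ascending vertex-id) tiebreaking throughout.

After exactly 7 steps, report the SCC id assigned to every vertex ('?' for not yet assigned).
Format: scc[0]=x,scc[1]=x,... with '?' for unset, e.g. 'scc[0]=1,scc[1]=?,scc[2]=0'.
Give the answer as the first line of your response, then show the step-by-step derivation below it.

scc[0]=2,scc[1]=1,scc[2]=4,scc[3]=5,scc[4]=0,scc[5]=?,scc[6]=3,scc[7]=2

step 1: low=(low[0]=0,low[1]=?,low[2]=?,low[3]=?,low[4]=1,low[5]=?,low[6]=?,low[7]=?); scc=(scc[0]=?,scc[1]=?,scc[2]=?,scc[3]=?,scc[4]=0,scc[5]=?,scc[6]=?,scc[7]=?)
step 2: low=(low[0]=0,low[1]=3,low[2]=?,low[3]=?,low[4]=1,low[5]=?,low[6]=?,low[7]=0); scc=(scc[0]=?,scc[1]=1,scc[2]=?,scc[3]=?,scc[4]=0,scc[5]=?,scc[6]=?,scc[7]=?)
step 3: low=(low[0]=0,low[1]=3,low[2]=?,low[3]=?,low[4]=1,low[5]=?,low[6]=?,low[7]=0); scc=(scc[0]=?,scc[1]=1,scc[2]=?,scc[3]=?,scc[4]=0,scc[5]=?,scc[6]=?,scc[7]=?)
step 4: low=(low[0]=0,low[1]=3,low[2]=?,low[3]=?,low[4]=1,low[5]=?,low[6]=?,low[7]=0); scc=(scc[0]=2,scc[1]=1,scc[2]=?,scc[3]=?,scc[4]=0,scc[5]=?,scc[6]=?,scc[7]=2)
step 5: low=(low[0]=0,low[1]=3,low[2]=4,low[3]=?,low[4]=1,low[5]=?,low[6]=5,low[7]=0); scc=(scc[0]=2,scc[1]=1,scc[2]=?,scc[3]=?,scc[4]=0,scc[5]=?,scc[6]=3,scc[7]=2)
step 6: low=(low[0]=0,low[1]=3,low[2]=4,low[3]=?,low[4]=1,low[5]=?,low[6]=5,low[7]=0); scc=(scc[0]=2,scc[1]=1,scc[2]=4,scc[3]=?,scc[4]=0,scc[5]=?,scc[6]=3,scc[7]=2)
step 7: low=(low[0]=0,low[1]=3,low[2]=4,low[3]=6,low[4]=1,low[5]=?,low[6]=5,low[7]=0); scc=(scc[0]=2,scc[1]=1,scc[2]=4,scc[3]=5,scc[4]=0,scc[5]=?,scc[6]=3,scc[7]=2)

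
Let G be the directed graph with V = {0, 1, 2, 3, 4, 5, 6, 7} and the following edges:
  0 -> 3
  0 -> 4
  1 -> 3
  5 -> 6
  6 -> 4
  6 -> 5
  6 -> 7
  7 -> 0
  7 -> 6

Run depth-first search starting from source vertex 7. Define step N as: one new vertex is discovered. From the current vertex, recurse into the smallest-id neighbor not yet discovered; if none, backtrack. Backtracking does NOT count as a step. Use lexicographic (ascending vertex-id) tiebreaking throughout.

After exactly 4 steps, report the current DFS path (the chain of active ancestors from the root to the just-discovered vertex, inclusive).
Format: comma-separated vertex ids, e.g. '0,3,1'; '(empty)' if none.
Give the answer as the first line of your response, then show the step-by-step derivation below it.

7,0,4

step 1: discover 7; path=7; order=7
step 2: discover 0; path=7>0; order=7,0
step 3: discover 3; path=7>0>3; order=7,0,3
step 4: discover 4; path=7>0>4; order=7,0,3,4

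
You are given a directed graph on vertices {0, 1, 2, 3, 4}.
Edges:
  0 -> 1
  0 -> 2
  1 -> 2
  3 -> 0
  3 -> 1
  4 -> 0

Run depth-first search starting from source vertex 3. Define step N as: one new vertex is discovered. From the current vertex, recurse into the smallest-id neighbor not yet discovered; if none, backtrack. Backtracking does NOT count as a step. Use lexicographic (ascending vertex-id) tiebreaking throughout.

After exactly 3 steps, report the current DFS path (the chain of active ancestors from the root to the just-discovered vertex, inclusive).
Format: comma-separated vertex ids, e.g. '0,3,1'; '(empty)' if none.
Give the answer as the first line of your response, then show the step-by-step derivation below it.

3,0,1

step 1: discover 3; path=3; order=3
step 2: discover 0; path=3>0; order=3,0
step 3: discover 1; path=3>0>1; order=3,0,1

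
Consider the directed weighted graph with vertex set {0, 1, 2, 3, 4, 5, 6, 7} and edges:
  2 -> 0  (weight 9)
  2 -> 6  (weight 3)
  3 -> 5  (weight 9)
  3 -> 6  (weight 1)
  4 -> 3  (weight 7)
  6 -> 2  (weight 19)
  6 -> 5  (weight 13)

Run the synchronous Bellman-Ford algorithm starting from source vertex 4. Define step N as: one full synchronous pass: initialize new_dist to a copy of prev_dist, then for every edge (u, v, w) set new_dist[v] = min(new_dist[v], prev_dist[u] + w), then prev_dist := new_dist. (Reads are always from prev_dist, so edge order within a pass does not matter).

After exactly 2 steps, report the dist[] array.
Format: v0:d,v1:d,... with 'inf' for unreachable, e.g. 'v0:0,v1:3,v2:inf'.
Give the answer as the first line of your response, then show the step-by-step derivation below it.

v0:inf,v1:inf,v2:inf,v3:7,v4:0,v5:16,v6:8,v7:inf

step 1: dist = v0:inf,v1:inf,v2:inf,v3:7,v4:0,v5:inf,v6:inf,v7:inf
step 2: dist = v0:inf,v1:inf,v2:inf,v3:7,v4:0,v5:16,v6:8,v7:inf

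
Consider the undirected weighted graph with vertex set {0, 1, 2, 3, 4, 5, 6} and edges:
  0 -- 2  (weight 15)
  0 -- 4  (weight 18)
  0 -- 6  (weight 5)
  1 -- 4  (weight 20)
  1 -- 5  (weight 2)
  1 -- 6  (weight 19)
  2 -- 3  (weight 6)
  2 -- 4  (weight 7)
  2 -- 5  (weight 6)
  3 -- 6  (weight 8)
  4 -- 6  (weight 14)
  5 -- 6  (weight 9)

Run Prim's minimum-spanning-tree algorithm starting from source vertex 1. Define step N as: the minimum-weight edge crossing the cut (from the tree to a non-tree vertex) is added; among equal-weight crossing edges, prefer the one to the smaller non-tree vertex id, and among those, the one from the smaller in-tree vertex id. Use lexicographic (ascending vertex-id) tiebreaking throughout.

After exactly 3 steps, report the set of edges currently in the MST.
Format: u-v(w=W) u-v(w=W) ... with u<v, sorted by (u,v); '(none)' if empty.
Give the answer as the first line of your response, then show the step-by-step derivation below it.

1-5(w=2) 2-3(w=6) 2-5(w=6)

step 1: add edge 1-5 (w=2); MST = {1-5(w=2)}
step 2: add edge 2-5 (w=6); MST = {1-5(w=2) 2-5(w=6)}
step 3: add edge 2-3 (w=6); MST = {1-5(w=2) 2-3(w=6) 2-5(w=6)}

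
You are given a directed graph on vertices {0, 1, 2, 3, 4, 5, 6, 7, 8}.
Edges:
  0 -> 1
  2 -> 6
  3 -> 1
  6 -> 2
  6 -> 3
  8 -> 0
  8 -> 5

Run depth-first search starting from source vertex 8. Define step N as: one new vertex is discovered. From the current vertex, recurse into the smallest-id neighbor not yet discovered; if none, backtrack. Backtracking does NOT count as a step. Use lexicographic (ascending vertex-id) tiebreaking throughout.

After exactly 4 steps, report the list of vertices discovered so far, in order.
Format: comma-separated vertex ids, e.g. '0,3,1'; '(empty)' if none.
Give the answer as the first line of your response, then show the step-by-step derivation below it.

8,0,1,5

step 1: discover 8; path=8; order=8
step 2: discover 0; path=8>0; order=8,0
step 3: discover 1; path=8>0>1; order=8,0,1
step 4: discover 5; path=8>5; order=8,0,1,5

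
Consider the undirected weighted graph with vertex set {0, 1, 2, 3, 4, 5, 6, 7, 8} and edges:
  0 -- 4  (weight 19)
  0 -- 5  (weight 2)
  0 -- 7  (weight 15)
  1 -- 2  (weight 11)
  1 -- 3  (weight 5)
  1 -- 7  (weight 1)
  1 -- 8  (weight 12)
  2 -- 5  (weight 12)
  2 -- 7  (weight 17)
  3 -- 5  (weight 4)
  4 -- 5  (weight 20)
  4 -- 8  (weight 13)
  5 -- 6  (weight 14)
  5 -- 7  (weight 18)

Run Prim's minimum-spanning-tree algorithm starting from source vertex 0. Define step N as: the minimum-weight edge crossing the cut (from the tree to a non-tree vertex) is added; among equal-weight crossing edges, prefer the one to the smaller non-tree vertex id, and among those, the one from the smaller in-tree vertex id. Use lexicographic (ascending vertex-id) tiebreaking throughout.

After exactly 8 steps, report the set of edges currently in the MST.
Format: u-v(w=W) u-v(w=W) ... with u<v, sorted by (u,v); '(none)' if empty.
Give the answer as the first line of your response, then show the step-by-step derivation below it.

0-5(w=2) 1-2(w=11) 1-3(w=5) 1-7(w=1) 1-8(w=12) 3-5(w=4) 4-8(w=13) 5-6(w=14)

step 1: add edge 0-5 (w=2); MST = {0-5(w=2)}
step 2: add edge 3-5 (w=4); MST = {0-5(w=2) 3-5(w=4)}
step 3: add edge 1-3 (w=5); MST = {0-5(w=2) 1-3(w=5) 3-5(w=4)}
step 4: add edge 1-7 (w=1); MST = {0-5(w=2) 1-3(w=5) 1-7(w=1) 3-5(w=4)}
step 5: add edge 1-2 (w=11); MST = {0-5(w=2) 1-2(w=11) 1-3(w=5) 1-7(w=1) 3-5(w=4)}
step 6: add edge 1-8 (w=12); MST = {0-5(w=2) 1-2(w=11) 1-3(w=5) 1-7(w=1) 1-8(w=12) 3-5(w=4)}
step 7: add edge 4-8 (w=13); MST = {0-5(w=2) 1-2(w=11) 1-3(w=5) 1-7(w=1) 1-8(w=12) 3-5(w=4) 4-8(w=13)}
step 8: add edge 5-6 (w=14); MST = {0-5(w=2) 1-2(w=11) 1-3(w=5) 1-7(w=1) 1-8(w=12) 3-5(w=4) 4-8(w=13) 5-6(w=14)}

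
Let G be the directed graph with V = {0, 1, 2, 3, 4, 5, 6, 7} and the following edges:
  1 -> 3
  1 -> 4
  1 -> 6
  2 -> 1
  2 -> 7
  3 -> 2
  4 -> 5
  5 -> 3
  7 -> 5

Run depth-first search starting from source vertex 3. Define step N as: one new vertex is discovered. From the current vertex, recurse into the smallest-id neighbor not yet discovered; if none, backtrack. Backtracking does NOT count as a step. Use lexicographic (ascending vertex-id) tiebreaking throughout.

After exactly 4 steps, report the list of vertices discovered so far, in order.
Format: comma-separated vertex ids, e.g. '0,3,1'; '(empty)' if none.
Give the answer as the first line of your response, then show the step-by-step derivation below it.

3,2,1,4

step 1: discover 3; path=3; order=3
step 2: discover 2; path=3>2; order=3,2
step 3: discover 1; path=3>2>1; order=3,2,1
step 4: discover 4; path=3>2>1>4; order=3,2,1,4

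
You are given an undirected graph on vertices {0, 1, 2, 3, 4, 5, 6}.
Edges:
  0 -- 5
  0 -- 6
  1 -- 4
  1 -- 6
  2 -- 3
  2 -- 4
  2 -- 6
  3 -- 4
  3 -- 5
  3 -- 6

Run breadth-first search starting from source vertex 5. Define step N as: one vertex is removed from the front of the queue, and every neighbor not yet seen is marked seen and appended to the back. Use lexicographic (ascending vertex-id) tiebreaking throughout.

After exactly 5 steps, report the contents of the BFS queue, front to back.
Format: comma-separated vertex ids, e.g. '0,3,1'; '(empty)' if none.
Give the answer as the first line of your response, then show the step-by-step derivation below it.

4,1

step 1: dequeue 5; queue=[0,3]; order=5
step 2: dequeue 0; queue=[3,6]; order=5,0
step 3: dequeue 3; queue=[6,2,4]; order=5,0,3
step 4: dequeue 6; queue=[2,4,1]; order=5,0,3,6
step 5: dequeue 2; queue=[4,1]; order=5,0,3,6,2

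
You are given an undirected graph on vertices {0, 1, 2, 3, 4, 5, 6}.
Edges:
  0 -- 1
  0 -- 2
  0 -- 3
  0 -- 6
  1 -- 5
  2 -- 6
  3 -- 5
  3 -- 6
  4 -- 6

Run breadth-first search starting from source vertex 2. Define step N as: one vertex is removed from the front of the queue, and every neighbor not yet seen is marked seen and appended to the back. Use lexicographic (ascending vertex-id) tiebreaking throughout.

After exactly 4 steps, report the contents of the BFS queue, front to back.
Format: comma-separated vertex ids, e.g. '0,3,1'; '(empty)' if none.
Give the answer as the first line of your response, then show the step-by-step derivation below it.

3,4,5

step 1: dequeue 2; queue=[0,6]; order=2
step 2: dequeue 0; queue=[6,1,3]; order=2,0
step 3: dequeue 6; queue=[1,3,4]; order=2,0,6
step 4: dequeue 1; queue=[3,4,5]; order=2,0,6,1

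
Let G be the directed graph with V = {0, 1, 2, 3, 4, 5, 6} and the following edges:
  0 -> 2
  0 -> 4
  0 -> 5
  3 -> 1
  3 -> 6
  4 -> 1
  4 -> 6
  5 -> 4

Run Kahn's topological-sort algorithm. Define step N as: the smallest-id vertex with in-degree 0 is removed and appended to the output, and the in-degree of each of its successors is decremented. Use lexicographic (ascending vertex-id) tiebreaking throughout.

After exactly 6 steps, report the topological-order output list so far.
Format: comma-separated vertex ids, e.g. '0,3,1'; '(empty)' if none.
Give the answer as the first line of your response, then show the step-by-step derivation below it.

0,2,3,5,4,1

step 1: output 0; order=[0]; indeg=(0,2,0,0,1,0,2)
step 2: output 2; order=[0,2]; indeg=(0,2,0,0,1,0,2)
step 3: output 3; order=[0,2,3]; indeg=(0,1,0,0,1,0,1)
step 4: output 5; order=[0,2,3,5]; indeg=(0,1,0,0,0,0,1)
step 5: output 4; order=[0,2,3,5,4]; indeg=(0,0,0,0,0,0,0)
step 6: output 1; order=[0,2,3,5,4,1]; indeg=(0,0,0,0,0,0,0)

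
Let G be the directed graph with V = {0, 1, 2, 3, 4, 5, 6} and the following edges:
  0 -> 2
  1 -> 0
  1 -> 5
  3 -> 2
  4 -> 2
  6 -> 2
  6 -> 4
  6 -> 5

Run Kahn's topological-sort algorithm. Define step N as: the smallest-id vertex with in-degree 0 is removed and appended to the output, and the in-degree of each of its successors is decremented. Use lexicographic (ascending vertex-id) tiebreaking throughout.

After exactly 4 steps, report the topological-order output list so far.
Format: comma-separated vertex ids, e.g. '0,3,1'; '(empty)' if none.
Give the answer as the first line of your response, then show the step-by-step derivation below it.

1,0,3,6

step 1: output 1; order=[1]; indeg=(0,0,4,0,1,1,0)
step 2: output 0; order=[1,0]; indeg=(0,0,3,0,1,1,0)
step 3: output 3; order=[1,0,3]; indeg=(0,0,2,0,1,1,0)
step 4: output 6; order=[1,0,3,6]; indeg=(0,0,1,0,0,0,0)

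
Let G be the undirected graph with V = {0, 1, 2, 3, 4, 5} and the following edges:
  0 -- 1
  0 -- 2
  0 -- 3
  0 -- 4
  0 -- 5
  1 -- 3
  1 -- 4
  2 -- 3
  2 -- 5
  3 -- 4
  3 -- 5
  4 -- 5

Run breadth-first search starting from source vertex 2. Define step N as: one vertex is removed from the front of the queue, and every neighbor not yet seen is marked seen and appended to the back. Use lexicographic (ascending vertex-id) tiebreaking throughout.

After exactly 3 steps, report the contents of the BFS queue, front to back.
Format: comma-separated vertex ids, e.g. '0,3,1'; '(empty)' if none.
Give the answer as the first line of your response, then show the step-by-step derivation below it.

5,1,4

step 1: dequeue 2; queue=[0,3,5]; order=2
step 2: dequeue 0; queue=[3,5,1,4]; order=2,0
step 3: dequeue 3; queue=[5,1,4]; order=2,0,3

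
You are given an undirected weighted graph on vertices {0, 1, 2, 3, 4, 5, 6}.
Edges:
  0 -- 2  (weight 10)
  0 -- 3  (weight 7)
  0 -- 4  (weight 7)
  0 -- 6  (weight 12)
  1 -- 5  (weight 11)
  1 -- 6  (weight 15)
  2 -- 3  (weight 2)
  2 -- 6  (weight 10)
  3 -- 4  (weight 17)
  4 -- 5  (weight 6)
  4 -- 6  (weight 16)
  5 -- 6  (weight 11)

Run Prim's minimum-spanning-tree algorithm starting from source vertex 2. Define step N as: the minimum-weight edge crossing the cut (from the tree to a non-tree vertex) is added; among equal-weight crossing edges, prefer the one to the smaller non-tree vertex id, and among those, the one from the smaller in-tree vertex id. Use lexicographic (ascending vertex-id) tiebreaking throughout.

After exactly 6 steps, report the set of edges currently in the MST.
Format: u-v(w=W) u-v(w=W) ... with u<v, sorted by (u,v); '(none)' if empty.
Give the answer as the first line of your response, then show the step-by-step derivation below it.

0-3(w=7) 0-4(w=7) 1-5(w=11) 2-3(w=2) 2-6(w=10) 4-5(w=6)

step 1: add edge 2-3 (w=2); MST = {2-3(w=2)}
step 2: add edge 0-3 (w=7); MST = {0-3(w=7) 2-3(w=2)}
step 3: add edge 0-4 (w=7); MST = {0-3(w=7) 0-4(w=7) 2-3(w=2)}
step 4: add edge 4-5 (w=6); MST = {0-3(w=7) 0-4(w=7) 2-3(w=2) 4-5(w=6)}
step 5: add edge 2-6 (w=10); MST = {0-3(w=7) 0-4(w=7) 2-3(w=2) 2-6(w=10) 4-5(w=6)}
step 6: add edge 1-5 (w=11); MST = {0-3(w=7) 0-4(w=7) 1-5(w=11) 2-3(w=2) 2-6(w=10) 4-5(w=6)}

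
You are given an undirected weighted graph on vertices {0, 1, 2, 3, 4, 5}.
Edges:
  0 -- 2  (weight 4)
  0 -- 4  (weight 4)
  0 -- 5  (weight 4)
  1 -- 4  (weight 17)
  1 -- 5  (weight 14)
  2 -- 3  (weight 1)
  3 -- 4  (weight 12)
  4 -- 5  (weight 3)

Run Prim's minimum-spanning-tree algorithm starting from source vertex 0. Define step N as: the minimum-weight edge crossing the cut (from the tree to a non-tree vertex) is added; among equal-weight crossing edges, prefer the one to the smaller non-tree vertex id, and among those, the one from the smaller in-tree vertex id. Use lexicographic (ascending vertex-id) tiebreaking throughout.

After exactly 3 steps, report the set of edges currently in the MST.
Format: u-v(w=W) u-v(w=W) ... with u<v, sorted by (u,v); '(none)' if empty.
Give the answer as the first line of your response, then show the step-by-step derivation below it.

0-2(w=4) 0-4(w=4) 2-3(w=1)

step 1: add edge 0-2 (w=4); MST = {0-2(w=4)}
step 2: add edge 2-3 (w=1); MST = {0-2(w=4) 2-3(w=1)}
step 3: add edge 0-4 (w=4); MST = {0-2(w=4) 0-4(w=4) 2-3(w=1)}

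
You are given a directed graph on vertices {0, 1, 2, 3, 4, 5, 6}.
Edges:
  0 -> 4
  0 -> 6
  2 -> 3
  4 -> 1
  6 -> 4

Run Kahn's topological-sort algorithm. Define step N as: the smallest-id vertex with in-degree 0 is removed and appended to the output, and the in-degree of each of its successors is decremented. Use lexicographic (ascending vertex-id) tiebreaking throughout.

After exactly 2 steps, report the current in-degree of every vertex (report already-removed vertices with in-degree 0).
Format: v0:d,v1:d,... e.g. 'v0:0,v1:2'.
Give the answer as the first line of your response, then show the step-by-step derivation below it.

v0:0,v1:1,v2:0,v3:0,v4:1,v5:0,v6:0

step 1: output 0; order=[0]; indeg=(0,1,0,1,1,0,0)
step 2: output 2; order=[0,2]; indeg=(0,1,0,0,1,0,0)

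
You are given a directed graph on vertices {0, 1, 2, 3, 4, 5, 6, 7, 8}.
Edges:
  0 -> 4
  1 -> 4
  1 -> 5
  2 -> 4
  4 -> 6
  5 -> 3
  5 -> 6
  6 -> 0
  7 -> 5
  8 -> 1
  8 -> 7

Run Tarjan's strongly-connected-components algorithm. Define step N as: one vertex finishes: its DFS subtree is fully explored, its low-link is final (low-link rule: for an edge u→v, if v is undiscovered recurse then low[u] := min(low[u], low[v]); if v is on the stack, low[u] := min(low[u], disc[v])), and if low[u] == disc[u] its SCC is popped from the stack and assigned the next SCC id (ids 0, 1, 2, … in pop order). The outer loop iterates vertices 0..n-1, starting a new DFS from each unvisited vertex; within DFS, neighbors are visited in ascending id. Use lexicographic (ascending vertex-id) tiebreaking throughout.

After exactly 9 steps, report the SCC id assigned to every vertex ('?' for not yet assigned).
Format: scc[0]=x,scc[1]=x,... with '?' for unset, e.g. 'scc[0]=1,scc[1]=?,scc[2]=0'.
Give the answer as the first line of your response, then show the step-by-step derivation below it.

scc[0]=0,scc[1]=3,scc[2]=4,scc[3]=1,scc[4]=0,scc[5]=2,scc[6]=0,scc[7]=5,scc[8]=6

step 1: low=(low[0]=0,low[1]=?,low[2]=?,low[3]=?,low[4]=1,low[5]=?,low[6]=0,low[7]=?,low[8]=?); scc=(scc[0]=?,scc[1]=?,scc[2]=?,scc[3]=?,scc[4]=?,scc[5]=?,scc[6]=?,scc[7]=?,scc[8]=?)
step 2: low=(low[0]=0,low[1]=?,low[2]=?,low[3]=?,low[4]=0,low[5]=?,low[6]=0,low[7]=?,low[8]=?); scc=(scc[0]=?,scc[1]=?,scc[2]=?,scc[3]=?,scc[4]=?,scc[5]=?,scc[6]=?,scc[7]=?,scc[8]=?)
step 3: low=(low[0]=0,low[1]=?,low[2]=?,low[3]=?,low[4]=0,low[5]=?,low[6]=0,low[7]=?,low[8]=?); scc=(scc[0]=0,scc[1]=?,scc[2]=?,scc[3]=?,scc[4]=0,scc[5]=?,scc[6]=0,scc[7]=?,scc[8]=?)
step 4: low=(low[0]=0,low[1]=3,low[2]=?,low[3]=5,low[4]=0,low[5]=4,low[6]=0,low[7]=?,low[8]=?); scc=(scc[0]=0,scc[1]=?,scc[2]=?,scc[3]=1,scc[4]=0,scc[5]=?,scc[6]=0,scc[7]=?,scc[8]=?)
step 5: low=(low[0]=0,low[1]=3,low[2]=?,low[3]=5,low[4]=0,low[5]=4,low[6]=0,low[7]=?,low[8]=?); scc=(scc[0]=0,scc[1]=?,scc[2]=?,scc[3]=1,scc[4]=0,scc[5]=2,scc[6]=0,scc[7]=?,scc[8]=?)
step 6: low=(low[0]=0,low[1]=3,low[2]=?,low[3]=5,low[4]=0,low[5]=4,low[6]=0,low[7]=?,low[8]=?); scc=(scc[0]=0,scc[1]=3,scc[2]=?,scc[3]=1,scc[4]=0,scc[5]=2,scc[6]=0,scc[7]=?,scc[8]=?)
step 7: low=(low[0]=0,low[1]=3,low[2]=6,low[3]=5,low[4]=0,low[5]=4,low[6]=0,low[7]=?,low[8]=?); scc=(scc[0]=0,scc[1]=3,scc[2]=4,scc[3]=1,scc[4]=0,scc[5]=2,scc[6]=0,scc[7]=?,scc[8]=?)
step 8: low=(low[0]=0,low[1]=3,low[2]=6,low[3]=5,low[4]=0,low[5]=4,low[6]=0,low[7]=7,low[8]=?); scc=(scc[0]=0,scc[1]=3,scc[2]=4,scc[3]=1,scc[4]=0,scc[5]=2,scc[6]=0,scc[7]=5,scc[8]=?)
step 9: low=(low[0]=0,low[1]=3,low[2]=6,low[3]=5,low[4]=0,low[5]=4,low[6]=0,low[7]=7,low[8]=8); scc=(scc[0]=0,scc[1]=3,scc[2]=4,scc[3]=1,scc[4]=0,scc[5]=2,scc[6]=0,scc[7]=5,scc[8]=6)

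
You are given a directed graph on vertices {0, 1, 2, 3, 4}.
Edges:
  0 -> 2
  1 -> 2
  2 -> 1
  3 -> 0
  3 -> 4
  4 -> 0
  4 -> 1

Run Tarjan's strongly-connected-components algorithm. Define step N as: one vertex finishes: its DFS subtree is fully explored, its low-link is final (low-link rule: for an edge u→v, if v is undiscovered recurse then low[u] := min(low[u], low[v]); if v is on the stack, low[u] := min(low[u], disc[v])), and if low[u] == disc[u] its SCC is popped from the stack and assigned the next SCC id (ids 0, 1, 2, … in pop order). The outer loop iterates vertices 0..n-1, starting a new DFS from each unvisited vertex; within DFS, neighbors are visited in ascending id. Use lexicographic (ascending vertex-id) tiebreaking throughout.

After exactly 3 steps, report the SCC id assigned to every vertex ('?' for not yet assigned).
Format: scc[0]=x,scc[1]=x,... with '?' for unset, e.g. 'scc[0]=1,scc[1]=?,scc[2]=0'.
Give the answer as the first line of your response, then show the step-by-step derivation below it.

scc[0]=1,scc[1]=0,scc[2]=0,scc[3]=?,scc[4]=?

step 1: low=(low[0]=0,low[1]=1,low[2]=1,low[3]=?,low[4]=?); scc=(scc[0]=?,scc[1]=?,scc[2]=?,scc[3]=?,scc[4]=?)
step 2: low=(low[0]=0,low[1]=1,low[2]=1,low[3]=?,low[4]=?); scc=(scc[0]=?,scc[1]=0,scc[2]=0,scc[3]=?,scc[4]=?)
step 3: low=(low[0]=0,low[1]=1,low[2]=1,low[3]=?,low[4]=?); scc=(scc[0]=1,scc[1]=0,scc[2]=0,scc[3]=?,scc[4]=?)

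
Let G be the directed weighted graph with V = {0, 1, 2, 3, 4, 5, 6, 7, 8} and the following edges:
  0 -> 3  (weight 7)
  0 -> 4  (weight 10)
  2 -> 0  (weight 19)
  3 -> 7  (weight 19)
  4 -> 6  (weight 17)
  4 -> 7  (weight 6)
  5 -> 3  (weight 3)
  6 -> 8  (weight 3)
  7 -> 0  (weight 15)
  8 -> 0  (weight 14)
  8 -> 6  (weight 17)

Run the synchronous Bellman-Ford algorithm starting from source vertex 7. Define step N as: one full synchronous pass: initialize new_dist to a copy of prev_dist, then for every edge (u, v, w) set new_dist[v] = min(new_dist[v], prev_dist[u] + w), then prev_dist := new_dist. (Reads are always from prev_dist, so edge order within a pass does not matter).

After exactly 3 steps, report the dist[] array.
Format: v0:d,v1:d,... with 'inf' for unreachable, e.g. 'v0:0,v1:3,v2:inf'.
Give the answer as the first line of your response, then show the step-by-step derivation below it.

v0:15,v1:inf,v2:inf,v3:22,v4:25,v5:inf,v6:42,v7:0,v8:inf

step 1: dist = v0:15,v1:inf,v2:inf,v3:inf,v4:inf,v5:inf,v6:inf,v7:0,v8:inf
step 2: dist = v0:15,v1:inf,v2:inf,v3:22,v4:25,v5:inf,v6:inf,v7:0,v8:inf
step 3: dist = v0:15,v1:inf,v2:inf,v3:22,v4:25,v5:inf,v6:42,v7:0,v8:inf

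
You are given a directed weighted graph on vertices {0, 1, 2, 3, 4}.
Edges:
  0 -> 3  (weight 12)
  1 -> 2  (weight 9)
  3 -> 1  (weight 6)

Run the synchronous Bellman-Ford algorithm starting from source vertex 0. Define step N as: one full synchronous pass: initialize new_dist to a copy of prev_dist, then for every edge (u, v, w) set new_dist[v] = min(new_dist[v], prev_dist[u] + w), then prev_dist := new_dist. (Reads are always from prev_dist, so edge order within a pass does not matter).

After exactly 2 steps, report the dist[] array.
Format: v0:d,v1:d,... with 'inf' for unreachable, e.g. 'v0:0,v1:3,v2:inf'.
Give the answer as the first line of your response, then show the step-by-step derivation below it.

v0:0,v1:18,v2:inf,v3:12,v4:inf

step 1: dist = v0:0,v1:inf,v2:inf,v3:12,v4:inf
step 2: dist = v0:0,v1:18,v2:inf,v3:12,v4:inf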